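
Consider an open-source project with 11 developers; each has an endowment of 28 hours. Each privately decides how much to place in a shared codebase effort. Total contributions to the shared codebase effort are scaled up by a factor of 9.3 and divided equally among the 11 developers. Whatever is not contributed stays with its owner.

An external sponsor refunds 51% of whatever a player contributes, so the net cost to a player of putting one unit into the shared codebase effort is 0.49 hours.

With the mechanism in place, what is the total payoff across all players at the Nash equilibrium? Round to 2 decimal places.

3021.48 hours

With the mechanism, a contributed unit returns (9.3/11) / 0.49 = 1.7254 per unit of net cost to the contributor — now above 1 — so contributing fully is weakly dominant for every player.
So the Nash equilibrium is full contribution by all 11; the group earns 11 × (28 × 0.51 + 9.3 × 28) = 3021.48.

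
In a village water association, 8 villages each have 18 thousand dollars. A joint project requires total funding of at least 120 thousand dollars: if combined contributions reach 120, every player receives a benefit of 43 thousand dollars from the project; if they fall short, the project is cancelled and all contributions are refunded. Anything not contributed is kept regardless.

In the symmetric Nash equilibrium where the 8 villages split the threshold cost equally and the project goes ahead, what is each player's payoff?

Equal share of the threshold: 120/8 = 15.
At this profile no one gains by cutting their contribution: any cut drops the total below 120, the project is cancelled, contributions are refunded, and the deviator ends with 18, which is less than 18 − 15 + 43 = 46. Contributing more than 15 just wastes the excess. So contributing exactly 15 is a best response.
Each player's payoff: 18 − 15 + 43 = 46.

46 thousand dollars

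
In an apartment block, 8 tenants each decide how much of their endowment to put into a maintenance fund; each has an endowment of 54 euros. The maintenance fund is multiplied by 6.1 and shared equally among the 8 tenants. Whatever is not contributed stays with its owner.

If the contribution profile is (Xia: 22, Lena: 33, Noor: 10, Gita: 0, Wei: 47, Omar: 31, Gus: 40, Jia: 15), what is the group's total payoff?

1441.80 euros

Total contributed: 22 + 33 + 10 + 0 + 47 + 31 + 40 + 15 = 198; total kept: 8 × 54 − 198 = 234.
The maintenance fund pays out 6.1 × 198 = 1207.80 in aggregate.
Group total = 234 + 1207.80 = 1441.80.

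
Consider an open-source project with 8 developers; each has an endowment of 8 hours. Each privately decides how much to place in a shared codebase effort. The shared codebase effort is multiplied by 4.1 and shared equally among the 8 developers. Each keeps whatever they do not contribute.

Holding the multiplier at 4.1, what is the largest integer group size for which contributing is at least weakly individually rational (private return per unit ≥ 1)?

Private return per unit is 4.1/(group size), which is ≥ 1 whenever the group size is ≤ 4.1.
The largest such integer is 4.

4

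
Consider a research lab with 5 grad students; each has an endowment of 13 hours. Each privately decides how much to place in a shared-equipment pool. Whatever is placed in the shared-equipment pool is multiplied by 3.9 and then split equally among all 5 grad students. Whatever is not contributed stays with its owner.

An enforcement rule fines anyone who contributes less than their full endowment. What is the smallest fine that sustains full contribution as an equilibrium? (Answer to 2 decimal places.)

Given the others contribute fully, the best deviation is to contribute 0 (any partial contribution still incurs the fine and gives up units whose private return 0.7800 is below 1).
Deviating from 13 to 0 saves 13 hours but forfeits the deviator's share of the drop in the shared-equipment pool: 3.9/5 × 13 = 10.14.
So the deviation gain is 13 − 10.14 = 2.86, and the fine must be at least 2.86 hours to wipe it out.

2.86 hours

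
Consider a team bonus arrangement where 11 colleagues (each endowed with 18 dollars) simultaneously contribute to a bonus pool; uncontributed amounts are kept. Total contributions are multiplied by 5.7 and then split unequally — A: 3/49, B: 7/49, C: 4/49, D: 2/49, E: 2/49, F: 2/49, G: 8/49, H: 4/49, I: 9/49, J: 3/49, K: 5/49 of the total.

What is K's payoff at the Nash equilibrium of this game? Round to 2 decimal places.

28.47 dollars

A player with share s gets back 5.7·s per unit contributed, so full contribution is dominant for anyone with s > 1/5.7 = 0.1754 and zero contribution is dominant for anyone below.
Only I (9/49) clears that bar, contributing 18; the remaining 10 contribute 0. Total contributed: 18.
K keeps 18 and receives 5.7 × 18 × 5/49 = 10.47 from the bonus pool, for a payoff of 28.47.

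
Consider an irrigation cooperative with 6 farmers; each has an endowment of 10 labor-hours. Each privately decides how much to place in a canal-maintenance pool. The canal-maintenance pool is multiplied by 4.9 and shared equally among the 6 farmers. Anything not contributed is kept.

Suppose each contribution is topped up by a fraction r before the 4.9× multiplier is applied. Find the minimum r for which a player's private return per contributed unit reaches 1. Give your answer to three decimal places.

0.224

With matching at rate r, one contributed unit becomes (1 + r) in the canal-maintenance pool and returns 4.9 × (1 + r) / 6 to the contributor.
Setting this equal to 1: 1 + r = 6/4.9 = 1.2245.
So the minimum matching rate is r = 1.2245 − 1 = 0.224.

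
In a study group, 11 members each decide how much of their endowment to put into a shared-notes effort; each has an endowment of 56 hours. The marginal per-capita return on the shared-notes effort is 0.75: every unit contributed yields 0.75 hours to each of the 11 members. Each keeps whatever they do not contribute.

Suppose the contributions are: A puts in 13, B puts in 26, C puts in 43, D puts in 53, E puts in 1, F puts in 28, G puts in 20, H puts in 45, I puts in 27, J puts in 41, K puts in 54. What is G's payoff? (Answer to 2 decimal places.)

Total contributed: 13 + 26 + 43 + 53 + 1 + 28 + 20 + 45 + 27 + 41 + 54 = 351.
Each receives 0.75 × 351 = 263.25 from the shared-notes effort.
G keeps 56 − 20 = 36, so G's payoff is 36 + 263.25 = 299.25.

299.25 hours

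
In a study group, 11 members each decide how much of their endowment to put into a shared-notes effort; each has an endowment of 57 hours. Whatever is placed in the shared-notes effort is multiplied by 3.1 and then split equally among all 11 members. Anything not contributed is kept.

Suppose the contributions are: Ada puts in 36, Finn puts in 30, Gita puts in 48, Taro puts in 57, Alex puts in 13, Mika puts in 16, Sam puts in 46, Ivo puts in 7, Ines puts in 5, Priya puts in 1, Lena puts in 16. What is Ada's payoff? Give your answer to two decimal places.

98.50 hours

Total contributed: 36 + 30 + 48 + 57 + 13 + 16 + 46 + 7 + 5 + 1 + 16 = 275.
Each receives 3.1 × 275 / 11 = 77.50 from the shared-notes effort.
Ada keeps 57 − 36 = 21, so Ada's payoff is 21 + 77.50 = 98.50.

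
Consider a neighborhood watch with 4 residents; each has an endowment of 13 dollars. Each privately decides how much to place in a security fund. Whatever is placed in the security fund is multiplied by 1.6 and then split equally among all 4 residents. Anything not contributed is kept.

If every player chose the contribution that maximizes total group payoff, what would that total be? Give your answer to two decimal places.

83.20 dollars

Each contributed unit returns 1.600 to the group as a whole (0.4000 to each of 4 players), which exceeds 1, so the social optimum is full contribution: group total = 1.600 × 52 = 83.20.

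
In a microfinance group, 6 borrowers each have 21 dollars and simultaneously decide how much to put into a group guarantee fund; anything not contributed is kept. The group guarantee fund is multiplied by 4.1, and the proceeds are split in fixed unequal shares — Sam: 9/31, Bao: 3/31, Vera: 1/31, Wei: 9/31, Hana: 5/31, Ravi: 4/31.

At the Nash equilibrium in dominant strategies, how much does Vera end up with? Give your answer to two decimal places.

26.55 dollars

For player j, contributing a unit is worthwhile iff 4.1 × (j's share) ≥ 1, i.e. iff j's share is at least 0.2439.
Sam and Wei clear that bar, contributing 21 each; the remaining 4 contribute 0. Total contributed: 42.
Vera keeps 21 and receives 4.1 × 42 × 1/31 = 5.55 from the group guarantee fund, for a payoff of 26.55.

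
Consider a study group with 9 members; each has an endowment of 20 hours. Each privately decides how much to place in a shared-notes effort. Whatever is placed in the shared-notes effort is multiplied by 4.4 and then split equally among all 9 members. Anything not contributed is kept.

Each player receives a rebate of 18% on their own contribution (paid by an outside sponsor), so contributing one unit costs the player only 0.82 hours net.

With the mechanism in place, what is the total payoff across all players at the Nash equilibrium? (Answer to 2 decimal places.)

180.00 hours

Even with the mechanism, each unit contributed returns only (4.4/9) / 0.82 = 0.5962 per unit of net cost, so contributing nothing is still dominant.
Everyone keeps their endowment and the group total is 9 × 20 = 180.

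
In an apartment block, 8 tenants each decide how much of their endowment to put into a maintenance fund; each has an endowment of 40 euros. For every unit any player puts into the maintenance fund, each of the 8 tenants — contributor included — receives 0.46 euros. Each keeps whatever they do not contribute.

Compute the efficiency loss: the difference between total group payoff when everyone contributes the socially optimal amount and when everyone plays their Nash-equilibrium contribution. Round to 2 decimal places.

The private return per contributed unit is 0.46 < 1, so contributing 0 is dominant for every player. At the Nash equilibrium everyone keeps their 40, and the group total is 8 × 40 = 320.
Each contributed unit returns 3.680 to the group as a whole (0.46 to each of 8 players), which exceeds 1, so the social optimum is full contribution: group total = 3.680 × 320 = 1177.60.
Efficiency loss = 1177.60 − 320 = 857.60.

857.60 euros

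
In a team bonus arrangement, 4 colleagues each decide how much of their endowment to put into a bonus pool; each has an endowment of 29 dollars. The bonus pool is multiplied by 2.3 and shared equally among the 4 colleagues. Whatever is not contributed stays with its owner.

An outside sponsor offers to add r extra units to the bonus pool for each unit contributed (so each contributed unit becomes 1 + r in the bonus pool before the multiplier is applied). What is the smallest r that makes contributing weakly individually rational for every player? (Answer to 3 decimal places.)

With matching at rate r, one contributed unit becomes (1 + r) in the bonus pool and returns 2.3 × (1 + r) / 4 to the contributor.
Setting this equal to 1: 1 + r = 4/2.3 = 1.7391.
So the minimum matching rate is r = 1.7391 − 1 = 0.739.

0.739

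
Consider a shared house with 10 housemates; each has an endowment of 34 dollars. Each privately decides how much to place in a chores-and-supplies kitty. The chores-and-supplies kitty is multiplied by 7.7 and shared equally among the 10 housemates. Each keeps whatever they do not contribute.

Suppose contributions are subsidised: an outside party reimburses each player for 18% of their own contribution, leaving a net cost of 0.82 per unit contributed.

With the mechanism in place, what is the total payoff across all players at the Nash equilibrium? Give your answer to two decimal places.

With the mechanism, a contributed unit returns (7.7/10) / 0.82 = 0.9390 per unit of net cost — still below 1 — so contributing 0 remains dominant for every player.
At the Nash equilibrium no one contributes; group total payoff = 10 × 34 = 340.

340.00 dollars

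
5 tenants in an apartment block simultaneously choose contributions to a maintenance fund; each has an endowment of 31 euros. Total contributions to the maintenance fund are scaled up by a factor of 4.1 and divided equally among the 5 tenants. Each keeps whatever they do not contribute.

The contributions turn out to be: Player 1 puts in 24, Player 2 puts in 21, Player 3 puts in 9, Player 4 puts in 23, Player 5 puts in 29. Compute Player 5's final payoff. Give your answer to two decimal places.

Total contributed: 24 + 21 + 9 + 23 + 29 = 106.
Each receives 4.1 × 106 / 5 = 86.92 from the maintenance fund.
Player 5 keeps 31 − 29 = 2, so Player 5's payoff is 2 + 86.92 = 88.92.

88.92 euros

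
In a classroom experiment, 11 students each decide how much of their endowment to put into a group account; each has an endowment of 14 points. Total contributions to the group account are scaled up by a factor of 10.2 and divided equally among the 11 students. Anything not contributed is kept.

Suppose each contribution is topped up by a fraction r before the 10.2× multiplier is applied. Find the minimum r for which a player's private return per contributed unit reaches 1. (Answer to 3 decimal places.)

With matching at rate r, one contributed unit becomes (1 + r) in the group account and returns 10.2 × (1 + r) / 11 to the contributor.
Setting this equal to 1: 1 + r = 11/10.2 = 1.0784.
So the minimum matching rate is r = 1.0784 − 1 = 0.078.

0.078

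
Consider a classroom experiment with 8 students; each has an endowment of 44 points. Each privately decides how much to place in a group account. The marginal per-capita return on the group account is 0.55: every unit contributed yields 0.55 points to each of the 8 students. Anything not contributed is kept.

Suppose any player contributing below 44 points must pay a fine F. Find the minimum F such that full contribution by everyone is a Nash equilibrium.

19.80 points

Given the others contribute fully, the best deviation is to contribute 0 (any partial contribution still incurs the fine and gives up units whose private return 0.55 is below 1).
Deviating from 44 to 0 saves 44 points but forfeits the deviator's share of the drop in the group account: 0.55 × 44 = 24.20.
So the deviation gain is 44 − 24.20 = 19.80, and the fine must be at least 19.80 points to wipe it out.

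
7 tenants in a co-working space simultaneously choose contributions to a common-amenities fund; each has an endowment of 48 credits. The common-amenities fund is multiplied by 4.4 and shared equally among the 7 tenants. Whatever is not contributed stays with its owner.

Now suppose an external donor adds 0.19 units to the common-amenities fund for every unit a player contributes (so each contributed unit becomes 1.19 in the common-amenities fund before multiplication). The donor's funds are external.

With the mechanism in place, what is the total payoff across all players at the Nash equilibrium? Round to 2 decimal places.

With the mechanism, a contributed unit returns 4.4 × 1.19 / 7 = 0.7480 per unit of net cost — still below 1 — so contributing 0 remains dominant for every player.
At the Nash equilibrium no one contributes; group total payoff = 7 × 48 = 336.

336.00 credits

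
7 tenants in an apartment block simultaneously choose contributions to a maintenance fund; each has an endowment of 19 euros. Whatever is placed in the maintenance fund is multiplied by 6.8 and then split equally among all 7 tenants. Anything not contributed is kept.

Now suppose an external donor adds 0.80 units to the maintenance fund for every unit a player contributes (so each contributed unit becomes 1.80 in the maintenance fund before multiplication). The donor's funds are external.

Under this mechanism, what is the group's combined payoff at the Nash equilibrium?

1627.92 euros

The effective private return per unit is now 6.8 × 1.80 / 7 = 1.7486 > 1, so every player's dominant strategy flips to full contribution.
So the Nash equilibrium is full contribution by all 7; the group earns 6.8 × 1.80 × 133 = 1627.92.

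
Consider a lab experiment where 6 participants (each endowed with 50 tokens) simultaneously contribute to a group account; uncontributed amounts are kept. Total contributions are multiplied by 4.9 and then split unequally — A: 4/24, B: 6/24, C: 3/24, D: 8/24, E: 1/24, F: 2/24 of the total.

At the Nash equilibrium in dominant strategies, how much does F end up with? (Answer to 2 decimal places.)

For player j, contributing a unit is worthwhile iff 4.9 × (j's share) ≥ 1, i.e. iff j's share is at least 0.2041.
B and D are above the threshold, contributing 50 each; the remaining 4 contribute 0. Total contributed: 100.
F keeps 50 and receives 4.9 × 100 × 2/24 = 40.83 from the group account, for a payoff of 90.83.

90.83 tokens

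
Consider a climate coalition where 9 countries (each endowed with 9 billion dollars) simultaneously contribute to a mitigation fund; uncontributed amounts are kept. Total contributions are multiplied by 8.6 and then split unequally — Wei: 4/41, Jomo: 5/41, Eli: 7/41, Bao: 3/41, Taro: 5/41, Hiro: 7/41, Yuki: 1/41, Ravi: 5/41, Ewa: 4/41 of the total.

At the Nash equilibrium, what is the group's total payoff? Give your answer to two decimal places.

A player with share s gets back 8.6·s per unit contributed, so full contribution is dominant for anyone with s > 1/8.6 = 0.1163 and zero contribution is dominant for anyone below.
The shares above 0.1163 belong to Jomo, Eli, Taro, Hiro and Ravi, contributing 9 each; the remaining 4 contribute 0. Total contributed: 45.
The mitigation fund pays out 8.6 × 45 = 387.00 in total (split across the unequal shares, but the aggregate is all that matters for the group sum).
The 4 free-riders keep 9 each, adding 36. Group total = 36 + 387.00 = 423.00.

423.00 billion dollars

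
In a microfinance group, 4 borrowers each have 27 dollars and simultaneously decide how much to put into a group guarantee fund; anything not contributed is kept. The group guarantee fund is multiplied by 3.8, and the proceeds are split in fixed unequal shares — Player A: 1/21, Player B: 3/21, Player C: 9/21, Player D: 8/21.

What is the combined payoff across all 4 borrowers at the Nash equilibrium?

259.20 dollars

A player with share s gets back 3.8·s per unit contributed, so full contribution is dominant for anyone with s > 1/3.8 = 0.2632 and zero contribution is dominant for anyone below.
Player C and Player D clear that bar, contributing 27 each; the remaining 2 contribute 0. Total contributed: 54.
The group guarantee fund pays out 3.8 × 54 = 205.20 in total (split across the unequal shares, but the aggregate is all that matters for the group sum).
The 2 free-riders keep 27 each, adding 54. Group total = 54 + 205.20 = 259.20.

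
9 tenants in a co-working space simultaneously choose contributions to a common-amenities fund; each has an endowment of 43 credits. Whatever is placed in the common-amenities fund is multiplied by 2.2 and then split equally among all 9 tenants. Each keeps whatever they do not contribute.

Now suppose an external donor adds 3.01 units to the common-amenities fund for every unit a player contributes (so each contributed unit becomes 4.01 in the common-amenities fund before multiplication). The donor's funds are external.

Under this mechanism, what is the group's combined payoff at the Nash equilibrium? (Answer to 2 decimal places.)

Even with the mechanism, each unit contributed returns only 2.2 × 4.01 / 9 = 0.9802 per unit of net cost, so contributing nothing is still dominant.
Everyone keeps their endowment and the group total is 9 × 43 = 387.

387.00 credits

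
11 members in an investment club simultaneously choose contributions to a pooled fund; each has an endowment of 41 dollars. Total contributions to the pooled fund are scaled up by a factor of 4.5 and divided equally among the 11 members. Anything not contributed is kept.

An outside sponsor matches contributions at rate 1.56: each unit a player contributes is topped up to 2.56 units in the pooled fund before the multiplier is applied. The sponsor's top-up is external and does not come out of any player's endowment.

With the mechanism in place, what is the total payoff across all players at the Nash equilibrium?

Under the mechanism each unit contributed yields 4.5 × 2.56 / 11 = 1.0473 back to its contributor per unit of net cost, which exceeds 1, making full contribution the dominant choice for everyone.
At the Nash equilibrium everyone contributes 41. Group total payoff = 4.5 × 2.56 × 451 = 5195.52.

5195.52 dollars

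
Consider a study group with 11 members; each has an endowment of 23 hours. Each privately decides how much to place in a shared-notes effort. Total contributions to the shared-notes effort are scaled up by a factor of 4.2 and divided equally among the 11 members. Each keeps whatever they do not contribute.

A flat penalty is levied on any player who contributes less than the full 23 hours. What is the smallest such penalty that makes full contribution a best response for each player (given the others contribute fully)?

Given the others contribute fully, the best deviation is to contribute 0 (any partial contribution still incurs the fine and gives up units whose private return 0.3818 is below 1).
Deviating from 23 to 0 saves 23 hours but forfeits the deviator's share of the drop in the shared-notes effort: 4.2/11 × 23 = 8.78.
So the deviation gain is 23 − 8.78 = 14.22, and the fine must be at least 14.22 hours to wipe it out.

14.22 hours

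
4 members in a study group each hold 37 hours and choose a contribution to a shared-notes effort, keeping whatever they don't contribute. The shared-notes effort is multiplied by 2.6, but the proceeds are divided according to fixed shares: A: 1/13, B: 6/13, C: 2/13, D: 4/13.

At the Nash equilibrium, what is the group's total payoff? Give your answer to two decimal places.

For player j, contributing a unit is worthwhile iff 2.6 × (j's share) ≥ 1, i.e. iff j's share is at least 0.3846.
Only B (6/13) clears that bar, contributing 37; the remaining 3 contribute 0. Total contributed: 37.
The shared-notes effort pays out 2.6 × 37 = 96.20 in total (split across the unequal shares, but the aggregate is all that matters for the group sum).
The 3 free-riders keep 37 each, adding 111. Group total = 111 + 96.20 = 207.20.

207.20 hours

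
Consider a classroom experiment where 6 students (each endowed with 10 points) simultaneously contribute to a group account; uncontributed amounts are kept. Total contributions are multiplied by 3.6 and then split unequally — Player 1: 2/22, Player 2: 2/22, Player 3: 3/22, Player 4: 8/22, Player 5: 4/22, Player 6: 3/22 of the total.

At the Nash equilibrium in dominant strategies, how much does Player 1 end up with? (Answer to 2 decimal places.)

13.27 points

Each unit j contributes comes back to j as 3.6 × (j's share), so j prefers to contribute only if that share exceeds 1/3.6 = 0.2778; otherwise keeping the unit dominates.
Only Player 4 (8/22) clears that bar, contributing 10; the remaining 5 contribute 0. Total contributed: 10.
Player 1 keeps 10 and receives 3.6 × 10 × 2/22 = 3.27 from the group account, for a payoff of 13.27.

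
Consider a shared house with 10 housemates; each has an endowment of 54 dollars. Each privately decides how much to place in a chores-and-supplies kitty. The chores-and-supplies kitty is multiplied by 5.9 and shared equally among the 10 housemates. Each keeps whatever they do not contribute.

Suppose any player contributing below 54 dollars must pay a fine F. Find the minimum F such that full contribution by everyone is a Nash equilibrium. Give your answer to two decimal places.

Given the others contribute fully, the best deviation is to contribute 0 (any partial contribution still incurs the fine and gives up units whose private return 0.5900 is below 1).
Deviating from 54 to 0 saves 54 dollars but forfeits the deviator's share of the drop in the chores-and-supplies kitty: 5.9/10 × 54 = 31.86.
So the deviation gain is 54 − 31.86 = 22.14, and the fine must be at least 22.14 dollars to wipe it out.

22.14 dollars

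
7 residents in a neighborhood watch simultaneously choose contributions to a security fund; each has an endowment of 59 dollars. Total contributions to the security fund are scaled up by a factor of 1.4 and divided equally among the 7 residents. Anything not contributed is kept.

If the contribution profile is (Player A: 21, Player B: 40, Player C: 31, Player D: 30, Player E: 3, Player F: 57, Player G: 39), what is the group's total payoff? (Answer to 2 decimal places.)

Total contributed: 21 + 40 + 31 + 30 + 3 + 57 + 39 = 221; total kept: 7 × 59 − 221 = 192.
The security fund pays out 1.4 × 221 = 309.40 in aggregate.
Group total = 192 + 309.40 = 501.40.

501.40 dollars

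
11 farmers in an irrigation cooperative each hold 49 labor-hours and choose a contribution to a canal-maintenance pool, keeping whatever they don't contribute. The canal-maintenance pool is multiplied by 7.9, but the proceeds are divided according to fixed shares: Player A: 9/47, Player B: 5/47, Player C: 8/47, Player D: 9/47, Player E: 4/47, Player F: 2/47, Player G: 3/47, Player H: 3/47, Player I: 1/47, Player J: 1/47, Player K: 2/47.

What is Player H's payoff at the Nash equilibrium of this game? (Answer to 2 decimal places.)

123.13 labor-hours

Player j's private return per contributed unit is 7.9 × (j's share). Contributing is weakly dominant for j when that share is at least 1/7.9 = 0.1266, and contributing 0 is dominant otherwise.
Player A, Player C and Player D are above the threshold, contributing 49 each; the remaining 8 contribute 0. Total contributed: 147.
Player H keeps 49 and receives 7.9 × 147 × 3/47 = 74.13 from the canal-maintenance pool, for a payoff of 123.13.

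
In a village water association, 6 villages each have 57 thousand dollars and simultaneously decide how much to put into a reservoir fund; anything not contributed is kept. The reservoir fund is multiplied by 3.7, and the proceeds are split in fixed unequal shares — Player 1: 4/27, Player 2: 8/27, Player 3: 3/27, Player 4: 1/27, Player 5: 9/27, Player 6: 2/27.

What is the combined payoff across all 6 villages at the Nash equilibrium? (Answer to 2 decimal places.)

649.80 thousand dollars

For player j, contributing a unit is worthwhile iff 3.7 × (j's share) ≥ 1, i.e. iff j's share is at least 0.2703.
Player 2 and Player 5 are above the threshold, contributing 57 each; the remaining 4 contribute 0. Total contributed: 114.
The reservoir fund pays out 3.7 × 114 = 421.80 in total (split across the unequal shares, but the aggregate is all that matters for the group sum).
The 4 free-riders keep 57 each, adding 228. Group total = 228 + 421.80 = 649.80.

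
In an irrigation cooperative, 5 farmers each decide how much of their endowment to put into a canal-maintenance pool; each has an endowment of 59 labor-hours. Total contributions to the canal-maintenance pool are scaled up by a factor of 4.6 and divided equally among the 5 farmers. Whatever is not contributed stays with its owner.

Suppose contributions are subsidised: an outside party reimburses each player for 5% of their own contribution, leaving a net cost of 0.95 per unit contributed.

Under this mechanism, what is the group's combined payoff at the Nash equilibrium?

Even with the mechanism, each unit contributed returns only (4.6/5) / 0.95 = 0.9684 per unit of net cost, so contributing nothing is still dominant.
Everyone keeps their endowment and the group total is 5 × 59 = 295.

295.00 labor-hours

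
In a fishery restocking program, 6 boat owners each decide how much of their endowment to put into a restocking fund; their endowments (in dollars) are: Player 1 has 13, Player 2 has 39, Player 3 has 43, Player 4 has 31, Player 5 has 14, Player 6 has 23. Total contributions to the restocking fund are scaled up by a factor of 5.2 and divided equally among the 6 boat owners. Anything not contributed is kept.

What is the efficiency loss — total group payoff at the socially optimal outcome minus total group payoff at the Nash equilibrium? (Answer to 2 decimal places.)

The private return per contributed unit is 5.2/6 = 0.8667 < 1 for every player regardless of endowment, so the Nash equilibrium is zero contribution and the group total is Σ E_j = 13 + 39 + 43 + 31 + 14 + 23 = 163.
Each contributed unit returns 5.200 to the group, so the social optimum is full contribution by everyone: group total = 5.200 × 163 = 847.60.
Efficiency loss = (5.200 − 1) × 163 = 684.60.

684.60 dollars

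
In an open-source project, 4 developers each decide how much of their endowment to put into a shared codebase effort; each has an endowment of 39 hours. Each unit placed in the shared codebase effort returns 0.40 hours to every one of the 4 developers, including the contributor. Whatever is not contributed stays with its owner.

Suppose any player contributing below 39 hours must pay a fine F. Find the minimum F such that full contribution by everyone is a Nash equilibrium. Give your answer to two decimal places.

Given the others contribute fully, the best deviation is to contribute 0 (any partial contribution still incurs the fine and gives up units whose private return 0.40 is below 1).
Deviating from 39 to 0 saves 39 hours but forfeits the deviator's share of the drop in the shared codebase effort: 0.40 × 39 = 15.60.
So the deviation gain is 39 − 15.60 = 23.40, and the fine must be at least 23.40 hours to wipe it out.

23.40 hours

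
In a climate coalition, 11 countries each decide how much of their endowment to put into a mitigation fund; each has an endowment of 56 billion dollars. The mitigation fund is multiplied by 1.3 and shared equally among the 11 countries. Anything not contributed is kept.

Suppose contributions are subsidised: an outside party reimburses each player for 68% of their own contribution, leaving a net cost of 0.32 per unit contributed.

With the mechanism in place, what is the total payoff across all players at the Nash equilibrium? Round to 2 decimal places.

616.00 billion dollars

The effective private return is (1.3/11) / 0.32 = 0.3693, which is still under 1, so the mechanism doesn't change anyone's dominant strategy: zero contribution.
At the Nash equilibrium no one contributes; group total payoff = 11 × 56 = 616.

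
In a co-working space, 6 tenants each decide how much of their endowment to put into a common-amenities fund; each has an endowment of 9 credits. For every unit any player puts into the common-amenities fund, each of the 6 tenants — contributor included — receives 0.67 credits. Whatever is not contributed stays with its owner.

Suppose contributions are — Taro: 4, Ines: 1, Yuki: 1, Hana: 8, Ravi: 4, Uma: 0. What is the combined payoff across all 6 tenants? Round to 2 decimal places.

Total contributed: 4 + 1 + 1 + 8 + 4 + 0 = 18; total kept: 6 × 9 − 18 = 36.
The common-amenities fund pays out 0.67 × 6 × 18 = 72.36 in aggregate.
Group total = 36 + 72.36 = 108.36.

108.36 credits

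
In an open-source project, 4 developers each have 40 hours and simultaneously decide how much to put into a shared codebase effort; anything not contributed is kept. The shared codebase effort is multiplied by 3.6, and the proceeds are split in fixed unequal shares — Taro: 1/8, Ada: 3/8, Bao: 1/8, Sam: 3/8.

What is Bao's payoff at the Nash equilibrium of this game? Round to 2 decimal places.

76.00 hours

Each unit j contributes comes back to j as 3.6 × (j's share), so j prefers to contribute only if that share exceeds 1/3.6 = 0.2778; otherwise keeping the unit dominates.
The shares above 0.2778 belong to Ada and Sam, contributing 40 each; the remaining 2 contribute 0. Total contributed: 80.
Bao keeps 40 and receives 3.6 × 80 × 1/8 = 36.00 from the shared codebase effort, for a payoff of 76.00.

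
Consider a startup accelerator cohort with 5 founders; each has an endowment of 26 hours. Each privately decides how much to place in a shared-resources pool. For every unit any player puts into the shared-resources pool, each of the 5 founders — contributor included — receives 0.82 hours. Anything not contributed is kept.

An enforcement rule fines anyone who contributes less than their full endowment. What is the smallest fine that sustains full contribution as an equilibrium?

4.68 hours

Given the others contribute fully, the best deviation is to contribute 0 (any partial contribution still incurs the fine and gives up units whose private return 0.82 is below 1).
Deviating from 26 to 0 saves 26 hours but forfeits the deviator's share of the drop in the shared-resources pool: 0.82 × 26 = 21.32.
So the deviation gain is 26 − 21.32 = 4.68, and the fine must be at least 4.68 hours to wipe it out.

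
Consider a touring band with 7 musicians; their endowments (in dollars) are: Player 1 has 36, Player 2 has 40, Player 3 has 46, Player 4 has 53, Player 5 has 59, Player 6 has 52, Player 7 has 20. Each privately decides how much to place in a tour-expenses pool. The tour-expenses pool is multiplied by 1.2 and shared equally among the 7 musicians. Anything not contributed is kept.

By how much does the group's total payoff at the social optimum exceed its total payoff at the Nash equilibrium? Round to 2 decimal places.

61.20 dollars

The private return per contributed unit is 1.2/7 = 0.1714 < 1 for every player regardless of endowment, so the Nash equilibrium is zero contribution and the group total is Σ E_j = 36 + 40 + 46 + 53 + 59 + 52 + 20 = 306.
Each contributed unit returns 1.200 to the group, so the social optimum is full contribution by everyone: group total = 1.200 × 306 = 367.20.
Efficiency loss = (1.200 − 1) × 306 = 61.20.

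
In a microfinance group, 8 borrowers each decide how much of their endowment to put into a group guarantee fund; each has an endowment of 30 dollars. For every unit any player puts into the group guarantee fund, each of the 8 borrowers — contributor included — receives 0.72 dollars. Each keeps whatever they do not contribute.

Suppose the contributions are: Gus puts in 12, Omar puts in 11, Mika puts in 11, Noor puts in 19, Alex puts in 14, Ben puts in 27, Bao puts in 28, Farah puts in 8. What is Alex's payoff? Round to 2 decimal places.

Total contributed: 12 + 11 + 11 + 19 + 14 + 27 + 28 + 8 = 130.
Each receives 0.72 × 130 = 93.60 from the group guarantee fund.
Alex keeps 30 − 14 = 16, so Alex's payoff is 16 + 93.60 = 109.60.

109.60 dollars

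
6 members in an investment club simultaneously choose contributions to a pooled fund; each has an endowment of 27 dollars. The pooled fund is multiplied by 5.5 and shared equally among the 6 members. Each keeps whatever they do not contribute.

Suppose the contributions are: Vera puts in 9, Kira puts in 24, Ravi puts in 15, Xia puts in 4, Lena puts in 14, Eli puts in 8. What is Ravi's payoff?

Total contributed: 9 + 24 + 15 + 4 + 14 + 8 = 74.
Each receives 5.5 × 74 / 6 = 67.83 from the pooled fund.
Ravi keeps 27 − 15 = 12, so Ravi's payoff is 12 + 67.83 = 79.83.

79.83 dollars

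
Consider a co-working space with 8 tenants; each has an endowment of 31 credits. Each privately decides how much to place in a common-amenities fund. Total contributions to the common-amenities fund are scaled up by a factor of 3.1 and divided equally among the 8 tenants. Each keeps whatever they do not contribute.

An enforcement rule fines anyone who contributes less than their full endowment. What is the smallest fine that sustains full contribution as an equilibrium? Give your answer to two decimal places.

18.99 credits

Given the others contribute fully, the best deviation is to contribute 0 (any partial contribution still incurs the fine and gives up units whose private return 0.3875 is below 1).
Deviating from 31 to 0 saves 31 credits but forfeits the deviator's share of the drop in the common-amenities fund: 3.1/8 × 31 = 12.01.
So the deviation gain is 31 − 12.01 = 18.99, and the fine must be at least 18.99 credits to wipe it out.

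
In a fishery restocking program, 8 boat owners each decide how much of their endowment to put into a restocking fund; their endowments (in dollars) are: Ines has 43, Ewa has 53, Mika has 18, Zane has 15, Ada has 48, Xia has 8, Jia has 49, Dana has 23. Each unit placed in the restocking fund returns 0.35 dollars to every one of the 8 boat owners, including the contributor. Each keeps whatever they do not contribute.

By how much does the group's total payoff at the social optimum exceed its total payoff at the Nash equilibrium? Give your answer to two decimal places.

The private return per contributed unit is 0.35 < 1 for everyone, so the Nash equilibrium is zero contribution and the group total is Σ E_j = 43 + 53 + 18 + 15 + 48 + 8 + 49 + 23 = 257.
Each contributed unit returns 2.800 to the group, so the social optimum is full contribution by everyone: group total = 2.800 × 257 = 719.60.
Efficiency loss = (2.800 − 1) × 257 = 462.60.

462.60 dollars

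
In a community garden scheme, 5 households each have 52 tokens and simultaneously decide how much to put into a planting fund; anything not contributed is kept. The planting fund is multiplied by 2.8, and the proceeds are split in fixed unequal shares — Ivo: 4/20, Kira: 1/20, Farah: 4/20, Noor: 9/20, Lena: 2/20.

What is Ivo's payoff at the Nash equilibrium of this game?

81.12 tokens

Each unit j contributes comes back to j as 2.8 × (j's share), so j prefers to contribute only if that share exceeds 1/2.8 = 0.3571; otherwise keeping the unit dominates.
Only Noor (9/20) clears that bar, contributing 52; the remaining 4 contribute 0. Total contributed: 52.
Ivo keeps 52 and receives 2.8 × 52 × 4/20 = 29.12 from the planting fund, for a payoff of 81.12.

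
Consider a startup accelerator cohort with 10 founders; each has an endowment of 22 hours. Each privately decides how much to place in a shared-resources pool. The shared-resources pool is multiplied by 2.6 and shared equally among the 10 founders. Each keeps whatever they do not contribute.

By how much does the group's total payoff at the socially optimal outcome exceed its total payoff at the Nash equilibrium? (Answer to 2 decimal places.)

Each contributed unit returns 2.6/10 = 0.2600 to its contributor — below 1 — so contributing 0 is dominant for every player. At the Nash equilibrium everyone keeps their 22, and the group total is 10 × 22 = 220.
Each contributed unit returns 2.600 to the group as a whole (0.2600 to each of 10 players), which exceeds 1, so the social optimum is full contribution: group total = 2.600 × 220 = 572.00.
Efficiency loss = 572.00 − 220 = 352.00.

352.00 hours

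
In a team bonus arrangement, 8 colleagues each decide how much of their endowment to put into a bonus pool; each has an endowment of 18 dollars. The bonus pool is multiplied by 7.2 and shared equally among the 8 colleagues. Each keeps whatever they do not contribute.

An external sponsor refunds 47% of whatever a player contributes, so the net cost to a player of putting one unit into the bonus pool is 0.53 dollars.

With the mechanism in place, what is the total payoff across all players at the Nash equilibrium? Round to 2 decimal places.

1104.48 dollars

With the mechanism, a contributed unit returns (7.2/8) / 0.53 = 1.6981 per unit of net cost to the contributor — now above 1 — so contributing fully is weakly dominant for every player.
So the Nash equilibrium is full contribution by all 8; the group earns 8 × (18 × 0.47 + 7.2 × 18) = 1104.48.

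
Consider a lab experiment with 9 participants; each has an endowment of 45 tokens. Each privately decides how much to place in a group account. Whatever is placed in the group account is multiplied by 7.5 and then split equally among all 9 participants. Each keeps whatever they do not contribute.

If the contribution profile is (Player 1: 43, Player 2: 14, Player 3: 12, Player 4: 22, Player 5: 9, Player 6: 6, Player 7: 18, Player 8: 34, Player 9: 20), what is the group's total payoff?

1562.00 tokens

Total contributed: 43 + 14 + 12 + 22 + 9 + 6 + 18 + 34 + 20 = 178; total kept: 9 × 45 − 178 = 227.
The group account pays out 7.5 × 178 = 1335.00 in aggregate.
Group total = 227 + 1335.00 = 1562.00.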